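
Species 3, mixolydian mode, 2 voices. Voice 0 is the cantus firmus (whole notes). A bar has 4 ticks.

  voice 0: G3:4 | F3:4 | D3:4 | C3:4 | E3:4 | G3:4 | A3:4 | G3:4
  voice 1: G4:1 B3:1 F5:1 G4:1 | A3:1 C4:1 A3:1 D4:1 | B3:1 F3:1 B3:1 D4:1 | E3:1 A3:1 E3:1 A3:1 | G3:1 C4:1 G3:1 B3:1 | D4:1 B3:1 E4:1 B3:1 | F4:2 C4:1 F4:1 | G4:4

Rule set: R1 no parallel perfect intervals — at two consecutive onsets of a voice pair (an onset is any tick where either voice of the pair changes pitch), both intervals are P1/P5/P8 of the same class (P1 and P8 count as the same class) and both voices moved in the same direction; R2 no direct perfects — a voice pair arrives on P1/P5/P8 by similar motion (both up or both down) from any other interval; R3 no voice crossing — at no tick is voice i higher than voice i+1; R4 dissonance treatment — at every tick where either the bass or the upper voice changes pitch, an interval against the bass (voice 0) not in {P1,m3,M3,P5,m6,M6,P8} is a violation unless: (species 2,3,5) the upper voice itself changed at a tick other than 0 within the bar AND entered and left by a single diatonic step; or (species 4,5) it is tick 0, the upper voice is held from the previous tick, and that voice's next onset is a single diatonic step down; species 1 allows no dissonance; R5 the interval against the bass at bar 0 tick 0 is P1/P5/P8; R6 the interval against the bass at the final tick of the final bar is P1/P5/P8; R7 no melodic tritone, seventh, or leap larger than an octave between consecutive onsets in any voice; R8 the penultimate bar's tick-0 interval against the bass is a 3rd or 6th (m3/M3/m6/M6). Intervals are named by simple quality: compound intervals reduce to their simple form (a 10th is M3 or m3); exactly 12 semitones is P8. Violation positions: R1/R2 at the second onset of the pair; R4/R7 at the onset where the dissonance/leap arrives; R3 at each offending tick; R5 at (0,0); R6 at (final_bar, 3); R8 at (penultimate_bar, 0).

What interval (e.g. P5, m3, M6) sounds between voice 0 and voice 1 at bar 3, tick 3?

voice 0=C3 voice 1=A3 -> M6

M6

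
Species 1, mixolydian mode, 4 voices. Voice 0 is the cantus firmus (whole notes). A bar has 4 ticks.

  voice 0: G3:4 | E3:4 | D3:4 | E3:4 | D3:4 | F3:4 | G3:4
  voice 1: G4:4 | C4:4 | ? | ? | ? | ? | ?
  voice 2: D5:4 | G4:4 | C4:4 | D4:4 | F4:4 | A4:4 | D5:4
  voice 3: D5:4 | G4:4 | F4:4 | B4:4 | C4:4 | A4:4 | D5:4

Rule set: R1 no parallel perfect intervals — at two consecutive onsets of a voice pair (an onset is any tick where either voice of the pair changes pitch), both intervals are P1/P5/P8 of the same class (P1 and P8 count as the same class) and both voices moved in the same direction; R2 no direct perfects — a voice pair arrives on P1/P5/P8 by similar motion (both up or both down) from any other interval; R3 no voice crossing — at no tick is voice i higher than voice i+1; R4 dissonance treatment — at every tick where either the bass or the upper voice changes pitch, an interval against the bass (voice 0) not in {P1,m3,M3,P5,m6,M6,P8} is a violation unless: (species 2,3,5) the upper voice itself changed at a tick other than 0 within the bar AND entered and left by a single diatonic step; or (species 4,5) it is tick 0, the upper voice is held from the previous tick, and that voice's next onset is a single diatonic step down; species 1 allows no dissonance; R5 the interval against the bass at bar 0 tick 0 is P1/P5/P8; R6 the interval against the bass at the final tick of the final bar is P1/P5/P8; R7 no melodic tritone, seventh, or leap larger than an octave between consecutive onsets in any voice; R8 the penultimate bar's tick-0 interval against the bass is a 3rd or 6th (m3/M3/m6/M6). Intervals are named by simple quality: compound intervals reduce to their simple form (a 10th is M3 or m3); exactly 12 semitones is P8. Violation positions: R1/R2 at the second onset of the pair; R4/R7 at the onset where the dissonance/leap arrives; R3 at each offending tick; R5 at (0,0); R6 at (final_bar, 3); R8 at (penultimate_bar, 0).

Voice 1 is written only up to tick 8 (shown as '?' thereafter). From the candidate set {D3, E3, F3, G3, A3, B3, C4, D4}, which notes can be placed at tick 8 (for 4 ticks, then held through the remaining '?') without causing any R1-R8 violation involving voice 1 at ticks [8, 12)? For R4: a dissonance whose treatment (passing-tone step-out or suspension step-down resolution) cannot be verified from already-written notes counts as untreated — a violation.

{B3}

D3: violates R2,R7
E3: violates R4
F3: violates R1,R2
G3: violates R4
A3: violates R2
B3: legal
C4: violates R4
D4: violates R3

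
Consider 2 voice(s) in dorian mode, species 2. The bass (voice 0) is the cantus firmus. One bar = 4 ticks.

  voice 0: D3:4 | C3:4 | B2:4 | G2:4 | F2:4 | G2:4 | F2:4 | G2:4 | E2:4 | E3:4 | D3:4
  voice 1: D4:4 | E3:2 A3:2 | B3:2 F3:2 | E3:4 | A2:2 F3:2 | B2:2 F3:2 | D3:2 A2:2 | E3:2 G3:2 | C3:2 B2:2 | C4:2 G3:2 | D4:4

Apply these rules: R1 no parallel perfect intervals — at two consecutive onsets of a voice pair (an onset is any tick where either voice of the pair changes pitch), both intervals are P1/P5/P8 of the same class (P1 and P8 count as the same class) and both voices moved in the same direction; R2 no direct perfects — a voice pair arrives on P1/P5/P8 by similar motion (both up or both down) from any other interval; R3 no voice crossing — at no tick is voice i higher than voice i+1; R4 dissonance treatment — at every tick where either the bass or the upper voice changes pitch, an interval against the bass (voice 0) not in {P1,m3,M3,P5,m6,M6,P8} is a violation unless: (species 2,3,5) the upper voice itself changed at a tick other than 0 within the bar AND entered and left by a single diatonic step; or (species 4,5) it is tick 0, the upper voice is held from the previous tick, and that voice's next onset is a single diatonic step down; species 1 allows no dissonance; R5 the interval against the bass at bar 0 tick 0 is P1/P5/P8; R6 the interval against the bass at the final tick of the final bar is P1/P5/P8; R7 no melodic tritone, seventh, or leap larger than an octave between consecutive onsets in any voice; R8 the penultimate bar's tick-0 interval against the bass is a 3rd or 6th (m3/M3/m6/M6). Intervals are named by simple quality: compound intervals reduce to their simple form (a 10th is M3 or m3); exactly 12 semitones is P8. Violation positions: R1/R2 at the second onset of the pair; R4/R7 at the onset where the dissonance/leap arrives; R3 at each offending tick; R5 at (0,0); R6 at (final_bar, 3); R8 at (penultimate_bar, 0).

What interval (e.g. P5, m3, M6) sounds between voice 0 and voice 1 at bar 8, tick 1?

voice 0=E2 voice 1=C3 -> m6

m6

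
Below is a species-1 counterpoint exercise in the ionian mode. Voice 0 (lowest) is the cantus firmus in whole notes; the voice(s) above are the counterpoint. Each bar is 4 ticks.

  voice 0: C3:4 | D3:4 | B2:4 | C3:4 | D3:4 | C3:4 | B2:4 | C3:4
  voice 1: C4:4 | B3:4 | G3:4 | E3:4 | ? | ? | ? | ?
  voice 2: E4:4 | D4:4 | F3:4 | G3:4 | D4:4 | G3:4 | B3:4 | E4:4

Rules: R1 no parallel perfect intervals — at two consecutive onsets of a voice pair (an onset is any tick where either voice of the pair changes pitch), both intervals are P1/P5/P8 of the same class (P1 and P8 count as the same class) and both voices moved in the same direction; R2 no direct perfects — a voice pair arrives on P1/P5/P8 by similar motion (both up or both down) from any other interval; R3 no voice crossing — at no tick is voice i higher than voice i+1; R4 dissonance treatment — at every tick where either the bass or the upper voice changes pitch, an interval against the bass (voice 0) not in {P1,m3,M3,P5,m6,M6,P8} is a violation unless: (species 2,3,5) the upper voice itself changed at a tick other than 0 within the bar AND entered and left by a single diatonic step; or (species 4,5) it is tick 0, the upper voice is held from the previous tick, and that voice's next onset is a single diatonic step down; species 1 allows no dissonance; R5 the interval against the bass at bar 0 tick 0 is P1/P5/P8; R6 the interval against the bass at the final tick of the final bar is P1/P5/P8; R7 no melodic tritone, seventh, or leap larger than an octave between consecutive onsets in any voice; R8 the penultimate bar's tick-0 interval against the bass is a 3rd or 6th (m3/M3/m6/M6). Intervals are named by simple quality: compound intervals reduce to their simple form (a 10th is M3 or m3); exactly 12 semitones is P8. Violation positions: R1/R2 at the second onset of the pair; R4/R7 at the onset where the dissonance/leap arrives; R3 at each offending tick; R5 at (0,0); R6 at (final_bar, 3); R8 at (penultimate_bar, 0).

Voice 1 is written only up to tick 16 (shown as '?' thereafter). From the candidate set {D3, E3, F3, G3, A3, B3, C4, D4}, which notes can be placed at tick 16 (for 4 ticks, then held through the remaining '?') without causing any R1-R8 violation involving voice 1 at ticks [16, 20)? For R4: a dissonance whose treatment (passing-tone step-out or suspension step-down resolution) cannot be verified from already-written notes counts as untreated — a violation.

{B3, D3, F3}

D3: legal
E3: violates R4
F3: legal
G3: violates R2,R4
A3: violates R2
B3: legal
C4: violates R4
D4: violates R2,R7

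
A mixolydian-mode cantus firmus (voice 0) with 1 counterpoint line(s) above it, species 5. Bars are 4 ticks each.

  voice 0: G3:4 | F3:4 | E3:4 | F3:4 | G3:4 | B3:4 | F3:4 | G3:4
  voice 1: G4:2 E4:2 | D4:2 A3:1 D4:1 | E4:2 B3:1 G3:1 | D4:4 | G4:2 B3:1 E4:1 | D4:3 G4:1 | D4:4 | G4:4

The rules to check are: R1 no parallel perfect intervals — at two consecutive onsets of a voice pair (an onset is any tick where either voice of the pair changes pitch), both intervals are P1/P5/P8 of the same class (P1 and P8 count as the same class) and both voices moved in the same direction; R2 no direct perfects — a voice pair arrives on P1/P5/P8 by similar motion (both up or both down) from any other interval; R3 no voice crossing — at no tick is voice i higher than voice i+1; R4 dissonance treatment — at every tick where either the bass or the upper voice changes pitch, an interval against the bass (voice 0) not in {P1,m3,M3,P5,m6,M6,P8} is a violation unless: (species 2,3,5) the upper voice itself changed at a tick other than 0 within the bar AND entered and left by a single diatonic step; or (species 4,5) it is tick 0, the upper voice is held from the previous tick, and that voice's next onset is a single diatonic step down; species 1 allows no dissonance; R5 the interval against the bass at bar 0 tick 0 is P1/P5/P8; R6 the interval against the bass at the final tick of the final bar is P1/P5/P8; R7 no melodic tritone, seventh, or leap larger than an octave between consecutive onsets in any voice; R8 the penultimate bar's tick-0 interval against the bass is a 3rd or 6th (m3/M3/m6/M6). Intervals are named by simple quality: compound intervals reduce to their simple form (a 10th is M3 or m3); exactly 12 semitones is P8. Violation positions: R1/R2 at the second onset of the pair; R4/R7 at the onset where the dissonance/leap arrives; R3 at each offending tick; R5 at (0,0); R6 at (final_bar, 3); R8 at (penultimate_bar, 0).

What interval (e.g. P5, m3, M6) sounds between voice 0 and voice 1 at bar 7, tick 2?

P8

voice 0=G3 voice 1=G4 -> P8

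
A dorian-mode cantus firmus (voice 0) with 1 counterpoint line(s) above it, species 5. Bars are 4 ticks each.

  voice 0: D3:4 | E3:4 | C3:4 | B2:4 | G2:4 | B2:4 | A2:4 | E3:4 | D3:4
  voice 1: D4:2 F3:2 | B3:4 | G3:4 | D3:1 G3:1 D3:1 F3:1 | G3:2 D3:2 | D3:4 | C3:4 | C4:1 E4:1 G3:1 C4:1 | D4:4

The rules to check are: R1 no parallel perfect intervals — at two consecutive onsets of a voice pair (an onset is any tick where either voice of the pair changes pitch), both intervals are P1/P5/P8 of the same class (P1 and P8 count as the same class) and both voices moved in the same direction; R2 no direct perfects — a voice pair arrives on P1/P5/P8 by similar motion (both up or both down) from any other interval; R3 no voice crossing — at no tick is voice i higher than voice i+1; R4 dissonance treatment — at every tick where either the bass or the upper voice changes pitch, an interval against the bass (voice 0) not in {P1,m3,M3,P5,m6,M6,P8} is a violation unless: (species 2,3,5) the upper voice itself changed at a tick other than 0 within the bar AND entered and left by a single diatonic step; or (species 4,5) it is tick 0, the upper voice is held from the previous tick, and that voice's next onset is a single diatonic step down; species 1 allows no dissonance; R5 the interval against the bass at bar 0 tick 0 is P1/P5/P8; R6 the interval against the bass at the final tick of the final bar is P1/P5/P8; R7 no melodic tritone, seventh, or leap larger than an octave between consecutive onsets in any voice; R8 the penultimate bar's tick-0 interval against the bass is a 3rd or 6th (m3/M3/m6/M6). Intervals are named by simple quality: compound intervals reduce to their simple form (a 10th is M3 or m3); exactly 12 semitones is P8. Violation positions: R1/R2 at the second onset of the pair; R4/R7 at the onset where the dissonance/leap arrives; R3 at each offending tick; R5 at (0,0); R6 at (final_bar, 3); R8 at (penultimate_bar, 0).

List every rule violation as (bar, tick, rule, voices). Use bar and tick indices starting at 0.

(1, 0, R2, (0, 1))
(1, 0, R7, (1,))
(2, 0, R1, (0, 1))
(3, 3, R4, (0, 1))

bar 0: v0=D3 v1=D4 downbeat P8
bar 1: v0=E3 v1=B3 downbeat P5
bar 2: v0=C3 v1=G3 downbeat P5
bar 3: v0=B2 v1=D3 downbeat m3
bar 4: v0=G2 v1=G3 downbeat P8
bar 5: v0=B2 v1=D3 downbeat m3
bar 6: v0=A2 v1=C3 downbeat m3
bar 7: v0=E3 v1=C4 downbeat m6
bar 8: v0=D3 v1=D4 downbeat P8
  -> R2 @ bar 1 tick 0 v(0, 1): D3/F3 m3 -> E3/B3 P5 similar
  -> R7 @ bar 1 tick 0 v(1,): F3->B3 leap 6st
  -> R1 @ bar 2 tick 0 v(0, 1): E3/B3 P5 -> C3/G3 P5 similar
  -> R4 @ bar 3 tick 3 v(0, 1): B2/F3 TT untreated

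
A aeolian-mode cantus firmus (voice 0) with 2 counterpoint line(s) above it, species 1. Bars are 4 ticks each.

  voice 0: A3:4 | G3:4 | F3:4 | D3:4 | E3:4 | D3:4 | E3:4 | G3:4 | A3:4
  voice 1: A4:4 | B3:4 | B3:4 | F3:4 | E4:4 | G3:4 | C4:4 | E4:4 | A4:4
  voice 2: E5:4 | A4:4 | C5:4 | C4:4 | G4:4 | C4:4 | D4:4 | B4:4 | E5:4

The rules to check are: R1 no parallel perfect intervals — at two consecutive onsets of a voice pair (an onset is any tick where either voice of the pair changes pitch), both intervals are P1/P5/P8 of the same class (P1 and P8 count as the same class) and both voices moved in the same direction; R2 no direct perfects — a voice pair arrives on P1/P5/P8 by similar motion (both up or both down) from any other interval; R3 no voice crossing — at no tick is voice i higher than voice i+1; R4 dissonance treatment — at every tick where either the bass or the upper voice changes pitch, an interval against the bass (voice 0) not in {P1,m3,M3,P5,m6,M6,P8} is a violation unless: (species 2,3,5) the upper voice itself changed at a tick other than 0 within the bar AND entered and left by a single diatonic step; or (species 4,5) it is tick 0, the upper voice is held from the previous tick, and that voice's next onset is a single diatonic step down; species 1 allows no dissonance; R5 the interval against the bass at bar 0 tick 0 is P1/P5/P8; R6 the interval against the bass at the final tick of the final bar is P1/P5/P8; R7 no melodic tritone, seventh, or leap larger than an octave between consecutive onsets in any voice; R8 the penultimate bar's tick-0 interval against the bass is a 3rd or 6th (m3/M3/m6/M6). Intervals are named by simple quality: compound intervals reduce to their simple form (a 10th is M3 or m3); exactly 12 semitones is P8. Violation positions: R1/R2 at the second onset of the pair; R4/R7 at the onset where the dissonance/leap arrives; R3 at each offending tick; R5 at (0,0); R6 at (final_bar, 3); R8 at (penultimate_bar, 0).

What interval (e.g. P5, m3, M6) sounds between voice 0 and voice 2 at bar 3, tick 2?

voice 0=D3 voice 2=C4 -> m7

m7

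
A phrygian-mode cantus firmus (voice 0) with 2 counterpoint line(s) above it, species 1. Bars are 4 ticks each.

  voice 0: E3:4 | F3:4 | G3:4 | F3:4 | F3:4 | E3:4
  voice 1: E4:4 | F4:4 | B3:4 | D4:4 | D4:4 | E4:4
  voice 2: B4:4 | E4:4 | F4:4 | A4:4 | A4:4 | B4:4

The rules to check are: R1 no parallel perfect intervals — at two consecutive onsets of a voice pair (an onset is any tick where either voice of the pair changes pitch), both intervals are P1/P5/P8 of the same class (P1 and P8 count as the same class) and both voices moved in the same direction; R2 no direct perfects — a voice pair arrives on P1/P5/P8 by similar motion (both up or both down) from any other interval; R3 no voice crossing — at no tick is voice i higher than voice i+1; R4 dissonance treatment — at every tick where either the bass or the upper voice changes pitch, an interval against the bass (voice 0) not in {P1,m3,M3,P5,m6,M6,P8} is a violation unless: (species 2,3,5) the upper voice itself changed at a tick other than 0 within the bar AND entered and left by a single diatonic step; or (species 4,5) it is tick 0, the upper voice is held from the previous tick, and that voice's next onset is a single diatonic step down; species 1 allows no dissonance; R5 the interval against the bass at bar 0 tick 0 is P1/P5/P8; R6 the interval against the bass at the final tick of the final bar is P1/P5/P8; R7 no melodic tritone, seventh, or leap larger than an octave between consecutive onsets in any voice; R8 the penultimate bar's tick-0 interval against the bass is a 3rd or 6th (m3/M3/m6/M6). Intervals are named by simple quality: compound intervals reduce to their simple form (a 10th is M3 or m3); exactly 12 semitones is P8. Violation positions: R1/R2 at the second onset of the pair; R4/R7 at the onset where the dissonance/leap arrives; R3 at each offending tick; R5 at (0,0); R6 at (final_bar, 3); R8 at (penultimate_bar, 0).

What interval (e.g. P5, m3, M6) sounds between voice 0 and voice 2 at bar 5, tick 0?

voice 0=E3 voice 2=B4 -> P5

P5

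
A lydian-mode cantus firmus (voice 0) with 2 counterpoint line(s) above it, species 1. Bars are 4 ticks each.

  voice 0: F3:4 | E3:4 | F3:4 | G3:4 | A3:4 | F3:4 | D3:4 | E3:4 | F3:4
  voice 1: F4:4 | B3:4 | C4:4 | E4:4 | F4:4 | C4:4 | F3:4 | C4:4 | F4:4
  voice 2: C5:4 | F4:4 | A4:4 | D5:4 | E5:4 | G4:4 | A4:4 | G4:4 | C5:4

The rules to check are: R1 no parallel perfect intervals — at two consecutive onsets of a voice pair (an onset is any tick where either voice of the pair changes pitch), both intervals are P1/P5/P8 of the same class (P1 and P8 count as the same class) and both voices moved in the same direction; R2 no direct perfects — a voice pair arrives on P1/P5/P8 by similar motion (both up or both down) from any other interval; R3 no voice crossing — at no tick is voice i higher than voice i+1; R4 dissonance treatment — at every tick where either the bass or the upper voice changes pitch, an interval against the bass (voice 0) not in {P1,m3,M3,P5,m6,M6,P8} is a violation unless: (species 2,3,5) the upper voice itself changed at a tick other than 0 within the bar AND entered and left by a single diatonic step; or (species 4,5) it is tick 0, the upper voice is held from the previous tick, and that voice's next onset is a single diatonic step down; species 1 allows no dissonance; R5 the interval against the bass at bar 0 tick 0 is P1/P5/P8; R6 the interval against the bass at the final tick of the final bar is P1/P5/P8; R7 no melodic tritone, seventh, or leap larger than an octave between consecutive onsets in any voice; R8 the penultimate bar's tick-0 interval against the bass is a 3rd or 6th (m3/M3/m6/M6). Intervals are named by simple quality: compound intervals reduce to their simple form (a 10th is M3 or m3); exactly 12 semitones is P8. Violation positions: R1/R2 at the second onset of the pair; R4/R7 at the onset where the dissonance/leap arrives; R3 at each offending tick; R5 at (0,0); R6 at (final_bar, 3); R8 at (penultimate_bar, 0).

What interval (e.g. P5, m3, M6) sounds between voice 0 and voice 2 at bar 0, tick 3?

voice 0=F3 voice 2=C5 -> P5

P5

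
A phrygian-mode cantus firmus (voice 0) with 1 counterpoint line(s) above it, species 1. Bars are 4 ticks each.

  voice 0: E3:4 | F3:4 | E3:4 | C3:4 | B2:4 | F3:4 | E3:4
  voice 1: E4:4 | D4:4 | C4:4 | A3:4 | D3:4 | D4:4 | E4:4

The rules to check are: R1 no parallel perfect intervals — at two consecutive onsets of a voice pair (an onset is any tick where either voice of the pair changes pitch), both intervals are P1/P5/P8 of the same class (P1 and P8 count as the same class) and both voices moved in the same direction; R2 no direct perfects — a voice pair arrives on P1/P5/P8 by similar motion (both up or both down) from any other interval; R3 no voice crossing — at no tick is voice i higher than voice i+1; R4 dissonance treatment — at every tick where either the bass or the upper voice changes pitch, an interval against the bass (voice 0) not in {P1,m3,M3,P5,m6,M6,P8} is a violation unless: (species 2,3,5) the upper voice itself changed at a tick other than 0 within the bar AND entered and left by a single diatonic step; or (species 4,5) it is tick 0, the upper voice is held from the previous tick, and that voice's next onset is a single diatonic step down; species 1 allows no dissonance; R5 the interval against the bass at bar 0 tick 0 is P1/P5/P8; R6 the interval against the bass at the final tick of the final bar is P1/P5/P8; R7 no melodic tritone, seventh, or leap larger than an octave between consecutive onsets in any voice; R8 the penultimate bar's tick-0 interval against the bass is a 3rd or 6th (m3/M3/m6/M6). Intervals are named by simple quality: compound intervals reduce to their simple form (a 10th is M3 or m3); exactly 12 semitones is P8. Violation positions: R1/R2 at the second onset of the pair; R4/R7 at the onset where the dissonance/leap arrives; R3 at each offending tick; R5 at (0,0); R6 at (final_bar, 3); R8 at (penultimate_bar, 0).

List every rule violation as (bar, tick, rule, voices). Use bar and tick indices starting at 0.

bar 0: v0=E3 v1=E4 downbeat P8
bar 1: v0=F3 v1=D4 downbeat M6
bar 2: v0=E3 v1=C4 downbeat m6
bar 3: v0=C3 v1=A3 downbeat M6
bar 4: v0=B2 v1=D3 downbeat m3
bar 5: v0=F3 v1=D4 downbeat M6
bar 6: v0=E3 v1=E4 downbeat P8
  -> R7 @ bar 5 tick 0 v(0,): B2->F3 leap 6st

(5, 0, R7, (0,))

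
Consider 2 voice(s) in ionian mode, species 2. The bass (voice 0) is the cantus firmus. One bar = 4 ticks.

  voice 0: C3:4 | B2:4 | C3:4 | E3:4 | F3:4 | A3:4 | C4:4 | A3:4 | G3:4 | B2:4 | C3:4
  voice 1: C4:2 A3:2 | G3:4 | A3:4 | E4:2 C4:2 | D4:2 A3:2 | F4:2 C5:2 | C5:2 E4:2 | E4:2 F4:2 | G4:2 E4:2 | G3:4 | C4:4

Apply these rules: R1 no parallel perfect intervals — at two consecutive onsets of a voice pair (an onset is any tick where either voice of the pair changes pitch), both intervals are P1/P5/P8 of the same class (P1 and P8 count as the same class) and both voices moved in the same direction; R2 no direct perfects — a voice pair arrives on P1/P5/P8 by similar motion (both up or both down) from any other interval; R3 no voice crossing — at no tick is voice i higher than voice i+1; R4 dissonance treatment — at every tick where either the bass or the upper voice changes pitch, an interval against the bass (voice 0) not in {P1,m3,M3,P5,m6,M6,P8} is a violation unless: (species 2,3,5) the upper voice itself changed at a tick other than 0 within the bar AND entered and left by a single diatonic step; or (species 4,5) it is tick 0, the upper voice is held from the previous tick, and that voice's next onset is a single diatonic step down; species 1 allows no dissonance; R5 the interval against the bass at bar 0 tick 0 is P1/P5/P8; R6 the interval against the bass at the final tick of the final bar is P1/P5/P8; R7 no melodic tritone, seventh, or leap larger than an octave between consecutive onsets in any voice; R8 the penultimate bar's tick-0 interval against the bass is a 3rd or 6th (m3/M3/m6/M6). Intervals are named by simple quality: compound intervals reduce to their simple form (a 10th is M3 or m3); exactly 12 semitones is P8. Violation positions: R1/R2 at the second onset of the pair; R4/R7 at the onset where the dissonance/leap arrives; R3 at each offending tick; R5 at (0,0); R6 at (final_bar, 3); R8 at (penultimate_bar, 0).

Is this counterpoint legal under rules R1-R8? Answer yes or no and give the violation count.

No (2 violations)

bar 0: v0=C3 v1=C4 (P8)
bar 1: v0=B2 v1=G3 (m6)
bar 2: v0=C3 v1=A3 (M6)
bar 3: v0=E3 v1=E4 (P8)
bar 4: v0=F3 v1=D4 (M6)
bar 5: v0=A3 v1=F4 (m6)
bar 6: v0=C4 v1=C5 (P8)
bar 7: v0=A3 v1=E4 (P5)
bar 8: v0=G3 v1=G4 (P8)
bar 9: v0=B2 v1=G3 (m6)
bar 10: v0=C3 v1=C4 (P8)
  R2 @ bar3.0: C3/A3 M6 -> E3/E4 P8 similar
  R2 @ bar10.0: B2/G3 m6 -> C3/C4 P8 similar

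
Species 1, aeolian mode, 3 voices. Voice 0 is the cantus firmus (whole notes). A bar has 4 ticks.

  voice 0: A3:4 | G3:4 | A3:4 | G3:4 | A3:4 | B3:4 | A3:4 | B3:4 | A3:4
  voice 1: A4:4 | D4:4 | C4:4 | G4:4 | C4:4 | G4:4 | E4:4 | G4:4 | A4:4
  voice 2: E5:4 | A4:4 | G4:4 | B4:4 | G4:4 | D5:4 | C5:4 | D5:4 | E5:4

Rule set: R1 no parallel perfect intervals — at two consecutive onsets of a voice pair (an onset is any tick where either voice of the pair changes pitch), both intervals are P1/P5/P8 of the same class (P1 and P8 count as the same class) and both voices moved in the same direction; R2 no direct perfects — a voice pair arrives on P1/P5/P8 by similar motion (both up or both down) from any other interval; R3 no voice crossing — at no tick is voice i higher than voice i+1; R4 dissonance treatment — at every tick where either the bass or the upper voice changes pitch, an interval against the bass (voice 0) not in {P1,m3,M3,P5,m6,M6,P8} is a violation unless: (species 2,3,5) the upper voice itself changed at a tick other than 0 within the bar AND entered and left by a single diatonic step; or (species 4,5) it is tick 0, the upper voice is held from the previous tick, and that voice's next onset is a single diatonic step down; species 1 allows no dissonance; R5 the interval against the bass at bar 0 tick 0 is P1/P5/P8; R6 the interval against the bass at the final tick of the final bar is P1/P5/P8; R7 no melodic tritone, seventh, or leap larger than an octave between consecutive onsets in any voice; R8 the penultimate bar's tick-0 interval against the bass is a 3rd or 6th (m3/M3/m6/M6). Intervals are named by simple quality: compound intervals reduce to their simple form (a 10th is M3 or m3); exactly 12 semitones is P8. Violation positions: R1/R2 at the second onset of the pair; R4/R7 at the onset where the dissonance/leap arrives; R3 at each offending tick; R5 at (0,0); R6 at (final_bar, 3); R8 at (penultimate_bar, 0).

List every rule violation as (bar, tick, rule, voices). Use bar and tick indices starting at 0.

bar 0: v0=A3 v1=A4 v2=E5 downbeat P5
bar 1: v0=G3 v1=D4 v2=A4 downbeat M2
bar 2: v0=A3 v1=C4 v2=G4 downbeat m7
bar 3: v0=G3 v1=G4 v2=B4 downbeat M3
bar 4: v0=A3 v1=C4 v2=G4 downbeat m7
bar 5: v0=B3 v1=G4 v2=D5 downbeat m3
bar 6: v0=A3 v1=E4 v2=C5 downbeat m3
bar 7: v0=B3 v1=G4 v2=D5 downbeat m3
bar 8: v0=A3 v1=A4 v2=E5 downbeat P5
  -> R1 @ bar 1 tick 0 v(1, 2): A4/E5 P5 -> D4/A4 P5 similar
  -> R2 @ bar 1 tick 0 v(0, 1): A3/A4 P8 -> G3/D4 P5 similar
  -> R4 @ bar 1 tick 0 v(0, 2): G3/A4 M2 untreated
  -> R1 @ bar 2 tick 0 v(1, 2): D4/A4 P5 -> C4/G4 P5 similar
  -> R4 @ bar 2 tick 0 v(0, 2): A3/G4 m7 untreated
  -> R2 @ bar 4 tick 0 v(1, 2): G4/B4 M3 -> C4/G4 P5 similar
  -> R4 @ bar 4 tick 0 v(0, 2): A3/G4 m7 untreated
  -> R1 @ bar 5 tick 0 v(1, 2): C4/G4 P5 -> G4/D5 P5 similar
  -> R2 @ bar 6 tick 0 v(0, 1): B3/G4 m6 -> A3/E4 P5 similar
  -> R2 @ bar 7 tick 0 v(1, 2): E4/C5 m6 -> G4/D5 P5 similar
  -> R1 @ bar 8 tick 0 v(1, 2): G4/D5 P5 -> A4/E5 P5 similar

(1, 0, R1, (1, 2))
(1, 0, R2, (0, 1))
(1, 0, R4, (0, 2))
(2, 0, R1, (1, 2))
(2, 0, R4, (0, 2))
(4, 0, R2, (1, 2))
(4, 0, R4, (0, 2))
(5, 0, R1, (1, 2))
(6, 0, R2, (0, 1))
(7, 0, R2, (1, 2))
(8, 0, R1, (1, 2))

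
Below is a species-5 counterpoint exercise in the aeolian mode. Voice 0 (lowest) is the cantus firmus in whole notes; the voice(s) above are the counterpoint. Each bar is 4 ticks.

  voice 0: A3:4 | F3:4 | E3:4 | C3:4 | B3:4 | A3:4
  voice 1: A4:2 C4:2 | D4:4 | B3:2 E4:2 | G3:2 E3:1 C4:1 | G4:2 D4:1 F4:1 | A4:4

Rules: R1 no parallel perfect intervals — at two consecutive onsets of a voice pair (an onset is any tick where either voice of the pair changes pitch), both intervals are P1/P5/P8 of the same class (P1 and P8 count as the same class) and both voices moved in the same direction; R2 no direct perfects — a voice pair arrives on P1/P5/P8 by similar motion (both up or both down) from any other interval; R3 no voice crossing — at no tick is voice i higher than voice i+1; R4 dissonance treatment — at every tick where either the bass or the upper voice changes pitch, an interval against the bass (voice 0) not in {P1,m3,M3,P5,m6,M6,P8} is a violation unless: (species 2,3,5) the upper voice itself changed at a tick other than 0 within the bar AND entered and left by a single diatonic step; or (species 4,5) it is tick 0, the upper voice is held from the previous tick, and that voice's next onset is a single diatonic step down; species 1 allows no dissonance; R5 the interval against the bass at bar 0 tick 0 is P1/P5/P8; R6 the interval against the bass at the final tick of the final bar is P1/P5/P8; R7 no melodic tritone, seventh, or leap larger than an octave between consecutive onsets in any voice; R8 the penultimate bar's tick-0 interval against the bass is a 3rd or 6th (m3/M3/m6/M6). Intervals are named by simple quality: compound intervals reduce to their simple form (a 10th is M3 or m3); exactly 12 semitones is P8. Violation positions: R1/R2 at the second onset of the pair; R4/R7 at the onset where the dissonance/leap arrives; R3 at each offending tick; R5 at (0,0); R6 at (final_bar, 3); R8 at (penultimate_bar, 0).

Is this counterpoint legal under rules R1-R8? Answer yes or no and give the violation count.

bar 0: v0=A3 v1=A4 (P8)
bar 1: v0=F3 v1=D4 (M6)
bar 2: v0=E3 v1=B3 (P5)
bar 3: v0=C3 v1=G3 (P5)
bar 4: v0=B3 v1=G4 (m6)
bar 5: v0=A3 v1=A4 (P8)
  R2 @ bar2.0: F3/D4 M6 -> E3/B3 P5 similar
  R2 @ bar3.0: E3/E4 P8 -> C3/G3 P5 similar
  R7 @ bar4.0: C3->B3 leap 11st
  R4 @ bar4.3: B3/F4 TT untreated

No (4 violations)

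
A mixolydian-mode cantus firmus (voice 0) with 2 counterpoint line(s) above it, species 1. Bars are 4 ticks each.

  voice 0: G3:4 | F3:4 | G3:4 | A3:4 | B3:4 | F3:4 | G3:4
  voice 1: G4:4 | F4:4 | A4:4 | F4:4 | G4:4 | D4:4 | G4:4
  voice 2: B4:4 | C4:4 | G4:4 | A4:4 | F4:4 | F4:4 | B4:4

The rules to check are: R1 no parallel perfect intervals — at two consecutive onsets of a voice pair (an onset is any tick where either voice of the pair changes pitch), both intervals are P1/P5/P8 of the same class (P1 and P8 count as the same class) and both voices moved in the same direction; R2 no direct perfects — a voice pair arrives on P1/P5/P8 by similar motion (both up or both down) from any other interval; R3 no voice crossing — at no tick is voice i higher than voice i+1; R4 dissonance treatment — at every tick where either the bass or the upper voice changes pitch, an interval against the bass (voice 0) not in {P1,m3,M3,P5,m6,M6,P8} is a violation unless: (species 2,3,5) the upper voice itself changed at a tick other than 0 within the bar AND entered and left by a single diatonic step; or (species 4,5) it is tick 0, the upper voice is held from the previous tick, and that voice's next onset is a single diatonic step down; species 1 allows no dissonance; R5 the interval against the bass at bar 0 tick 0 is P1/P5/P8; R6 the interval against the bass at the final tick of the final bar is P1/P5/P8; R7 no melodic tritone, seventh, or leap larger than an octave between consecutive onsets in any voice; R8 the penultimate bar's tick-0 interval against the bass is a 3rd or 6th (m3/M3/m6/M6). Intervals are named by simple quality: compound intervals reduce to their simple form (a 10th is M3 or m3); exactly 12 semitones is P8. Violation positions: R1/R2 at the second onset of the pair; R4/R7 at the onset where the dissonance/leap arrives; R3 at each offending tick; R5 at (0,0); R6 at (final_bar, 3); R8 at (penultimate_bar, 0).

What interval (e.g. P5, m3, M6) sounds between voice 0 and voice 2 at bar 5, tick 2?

P8

voice 0=F3 voice 2=F4 -> P8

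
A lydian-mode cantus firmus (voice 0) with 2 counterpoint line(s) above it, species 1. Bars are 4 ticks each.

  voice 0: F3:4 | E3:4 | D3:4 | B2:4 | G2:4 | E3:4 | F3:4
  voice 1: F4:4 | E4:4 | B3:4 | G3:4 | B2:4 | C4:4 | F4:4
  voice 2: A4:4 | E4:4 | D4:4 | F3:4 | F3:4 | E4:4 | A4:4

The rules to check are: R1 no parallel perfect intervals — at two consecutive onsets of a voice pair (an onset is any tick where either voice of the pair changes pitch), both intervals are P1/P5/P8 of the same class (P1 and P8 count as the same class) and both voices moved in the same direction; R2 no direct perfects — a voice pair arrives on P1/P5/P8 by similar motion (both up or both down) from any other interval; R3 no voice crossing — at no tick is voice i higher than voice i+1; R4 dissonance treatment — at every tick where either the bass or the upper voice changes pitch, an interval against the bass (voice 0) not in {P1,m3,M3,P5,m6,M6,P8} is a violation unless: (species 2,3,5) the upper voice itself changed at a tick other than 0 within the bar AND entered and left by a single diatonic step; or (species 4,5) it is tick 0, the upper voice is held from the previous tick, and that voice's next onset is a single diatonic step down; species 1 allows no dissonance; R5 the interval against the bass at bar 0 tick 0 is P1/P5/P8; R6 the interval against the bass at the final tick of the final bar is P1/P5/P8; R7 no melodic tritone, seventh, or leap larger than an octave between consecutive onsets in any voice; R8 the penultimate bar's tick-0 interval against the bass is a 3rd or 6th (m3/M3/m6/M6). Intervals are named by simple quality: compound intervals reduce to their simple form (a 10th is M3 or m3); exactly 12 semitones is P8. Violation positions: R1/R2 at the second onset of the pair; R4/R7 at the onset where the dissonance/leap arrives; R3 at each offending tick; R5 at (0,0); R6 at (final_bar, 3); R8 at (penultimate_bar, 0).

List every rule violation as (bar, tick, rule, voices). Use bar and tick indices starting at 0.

(0, 0, R5, (0, 2))
(1, 0, R1, (0, 1))
(1, 0, R2, (0, 2))
(1, 0, R2, (1, 2))
(2, 0, R1, (0, 2))
(3, 0, R3, (1, 2))
(3, 0, R4, (0, 2))
(3, 1, R3, (1, 2))
(3, 2, R3, (1, 2))
(3, 3, R3, (1, 2))
(4, 0, R4, (0, 2))
(5, 0, R2, (0, 2))
(5, 0, R7, (1,))
(5, 0, R7, (2,))
(5, 0, R8, (0, 2))
(6, 0, R2, (0, 1))
(6, 3, R6, (0, 2))

bar 0: v0=F3 v1=F4 v2=A4 downbeat M3
bar 1: v0=E3 v1=E4 v2=E4 downbeat P8
bar 2: v0=D3 v1=B3 v2=D4 downbeat P8
bar 3: v0=B2 v1=G3 v2=F3 downbeat TT
bar 4: v0=G2 v1=B2 v2=F3 downbeat m7
bar 5: v0=E3 v1=C4 v2=E4 downbeat P8
bar 6: v0=F3 v1=F4 v2=A4 downbeat M3
  -> R5 @ bar 0 tick 0 v(0, 2): opens on M3
  -> R1 @ bar 1 tick 0 v(0, 1): F3/F4 P8 -> E3/E4 P8 similar
  -> R2 @ bar 1 tick 0 v(0, 2): F3/A4 M3 -> E3/E4 P8 similar
  -> R2 @ bar 1 tick 0 v(1, 2): F4/A4 M3 -> E4/E4 P1 similar
  -> R1 @ bar 2 tick 0 v(0, 2): E3/E4 P8 -> D3/D4 P8 similar
  -> R3 @ bar 3 tick 0 v(1, 2): G3 above F3
  -> R4 @ bar 3 tick 0 v(0, 2): B2/F3 TT untreated
  -> R3 @ bar 3 tick 1 v(1, 2): G3 above F3
  -> R3 @ bar 3 tick 2 v(1, 2): G3 above F3
  -> R3 @ bar 3 tick 3 v(1, 2): G3 above F3
  -> R4 @ bar 4 tick 0 v(0, 2): G2/F3 m7 untreated
  -> R2 @ bar 5 tick 0 v(0, 2): G2/F3 m7 -> E3/E4 P8 similar
  -> R7 @ bar 5 tick 0 v(1,): B2->C4 leap 13st
  -> R7 @ bar 5 tick 0 v(2,): F3->E4 leap 11st
  -> R8 @ bar 5 tick 0 v(0, 2): penult P8 not 3rd/6th
  -> R2 @ bar 6 tick 0 v(0, 1): E3/C4 m6 -> F3/F4 P8 similar
  -> R6 @ bar 6 tick 3 v(0, 2): closes on M3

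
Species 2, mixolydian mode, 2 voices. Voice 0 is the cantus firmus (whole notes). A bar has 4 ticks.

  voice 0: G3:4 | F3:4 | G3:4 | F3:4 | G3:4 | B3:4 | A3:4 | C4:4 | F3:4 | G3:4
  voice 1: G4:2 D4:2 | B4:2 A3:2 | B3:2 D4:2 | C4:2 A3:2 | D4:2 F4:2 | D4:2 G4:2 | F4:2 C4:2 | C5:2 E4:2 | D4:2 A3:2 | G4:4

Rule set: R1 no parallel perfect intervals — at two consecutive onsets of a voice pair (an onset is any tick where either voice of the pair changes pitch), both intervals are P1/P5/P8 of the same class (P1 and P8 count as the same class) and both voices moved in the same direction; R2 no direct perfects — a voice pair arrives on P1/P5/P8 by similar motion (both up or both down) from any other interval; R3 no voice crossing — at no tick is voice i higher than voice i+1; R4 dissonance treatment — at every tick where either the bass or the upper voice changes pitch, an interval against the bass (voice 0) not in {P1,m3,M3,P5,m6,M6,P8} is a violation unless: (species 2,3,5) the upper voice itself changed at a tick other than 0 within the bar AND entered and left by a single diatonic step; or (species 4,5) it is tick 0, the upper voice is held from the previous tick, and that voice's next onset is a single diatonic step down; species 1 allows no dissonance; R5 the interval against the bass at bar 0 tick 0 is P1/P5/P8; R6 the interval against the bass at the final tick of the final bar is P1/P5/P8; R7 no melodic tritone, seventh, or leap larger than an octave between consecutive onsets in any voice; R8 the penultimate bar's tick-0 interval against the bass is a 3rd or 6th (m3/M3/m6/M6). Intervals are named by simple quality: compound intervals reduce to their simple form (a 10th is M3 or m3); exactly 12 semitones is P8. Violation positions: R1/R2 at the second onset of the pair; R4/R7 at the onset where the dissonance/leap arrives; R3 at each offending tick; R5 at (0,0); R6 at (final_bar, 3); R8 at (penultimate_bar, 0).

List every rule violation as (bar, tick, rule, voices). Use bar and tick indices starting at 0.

bar 0: v0=G3 v1=G4 downbeat P8
bar 1: v0=F3 v1=B4 downbeat TT
bar 2: v0=G3 v1=B3 downbeat M3
bar 3: v0=F3 v1=C4 downbeat P5
bar 4: v0=G3 v1=D4 downbeat P5
bar 5: v0=B3 v1=D4 downbeat m3
bar 6: v0=A3 v1=F4 downbeat m6
bar 7: v0=C4 v1=C5 downbeat P8
bar 8: v0=F3 v1=D4 downbeat M6
bar 9: v0=G3 v1=G4 downbeat P8
  -> R4 @ bar 1 tick 0 v(0, 1): F3/B4 TT untreated
  -> R7 @ bar 1 tick 2 v(1,): B4->A3 leap 14st
  -> R1 @ bar 3 tick 0 v(0, 1): G3/D4 P5 -> F3/C4 P5 similar
  -> R2 @ bar 4 tick 0 v(0, 1): F3/A3 M3 -> G3/D4 P5 similar
  -> R4 @ bar 4 tick 2 v(0, 1): G3/F4 m7 untreated
  -> R2 @ bar 7 tick 0 v(0, 1): A3/C4 m3 -> C4/C5 P8 similar
  -> R2 @ bar 9 tick 0 v(0, 1): F3/A3 M3 -> G3/G4 P8 similar
  -> R7 @ bar 9 tick 0 v(1,): A3->G4 leap 10st

(1, 0, R4, (0, 1))
(1, 2, R7, (1,))
(3, 0, R1, (0, 1))
(4, 0, R2, (0, 1))
(4, 2, R4, (0, 1))
(7, 0, R2, (0, 1))
(9, 0, R2, (0, 1))
(9, 0, R7, (1,))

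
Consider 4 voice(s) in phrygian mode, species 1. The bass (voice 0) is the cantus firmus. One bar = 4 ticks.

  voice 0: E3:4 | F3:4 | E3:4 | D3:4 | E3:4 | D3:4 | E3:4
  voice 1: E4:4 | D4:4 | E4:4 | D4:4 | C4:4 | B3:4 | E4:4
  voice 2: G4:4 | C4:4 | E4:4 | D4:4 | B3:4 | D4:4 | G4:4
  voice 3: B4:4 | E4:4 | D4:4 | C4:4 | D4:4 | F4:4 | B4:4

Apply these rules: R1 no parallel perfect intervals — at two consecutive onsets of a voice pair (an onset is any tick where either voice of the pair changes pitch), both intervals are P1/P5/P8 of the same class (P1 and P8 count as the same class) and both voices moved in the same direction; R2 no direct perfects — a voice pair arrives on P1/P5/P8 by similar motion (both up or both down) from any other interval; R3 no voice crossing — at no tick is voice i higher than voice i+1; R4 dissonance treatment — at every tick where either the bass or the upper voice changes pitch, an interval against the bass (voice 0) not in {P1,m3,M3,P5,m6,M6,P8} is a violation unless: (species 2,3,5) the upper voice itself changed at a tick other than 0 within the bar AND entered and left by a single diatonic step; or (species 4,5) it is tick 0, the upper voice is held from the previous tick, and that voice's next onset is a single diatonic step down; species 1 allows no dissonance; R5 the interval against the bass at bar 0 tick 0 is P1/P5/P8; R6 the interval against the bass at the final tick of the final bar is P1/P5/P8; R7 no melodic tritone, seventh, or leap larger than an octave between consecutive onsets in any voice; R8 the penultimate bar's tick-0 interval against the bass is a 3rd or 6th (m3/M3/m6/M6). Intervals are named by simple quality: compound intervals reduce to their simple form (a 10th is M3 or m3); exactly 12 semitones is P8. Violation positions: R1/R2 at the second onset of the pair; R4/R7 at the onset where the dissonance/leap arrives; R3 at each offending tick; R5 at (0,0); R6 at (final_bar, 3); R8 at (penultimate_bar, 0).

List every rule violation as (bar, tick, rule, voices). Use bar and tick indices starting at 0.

bar 0: v0=E3 v1=E4 v2=G4 v3=B4 downbeat P5
bar 1: v0=F3 v1=D4 v2=C4 v3=E4 downbeat M7
bar 2: v0=E3 v1=E4 v2=E4 v3=D4 downbeat m7
bar 3: v0=D3 v1=D4 v2=D4 v3=C4 downbeat m7
bar 4: v0=E3 v1=C4 v2=B3 v3=D4 downbeat m7
bar 5: v0=D3 v1=B3 v2=D4 v3=F4 downbeat m3
bar 6: v0=E3 v1=E4 v2=G4 v3=B4 downbeat P5
  -> R5 @ bar 0 tick 0 v(0, 2): opens on m3
  -> R3 @ bar 1 tick 0 v(1, 2): D4 above C4
  -> R4 @ bar 1 tick 0 v(0, 3): F3/E4 M7 untreated
  -> R3 @ bar 1 tick 1 v(1, 2): D4 above C4
  -> R3 @ bar 1 tick 2 v(1, 2): D4 above C4
  -> R3 @ bar 1 tick 3 v(1, 2): D4 above C4
  -> R2 @ bar 2 tick 0 v(1, 2): D4/C4 M2 -> E4/E4 P1 similar
  -> R3 @ bar 2 tick 0 v(2, 3): E4 above D4
  -> R4 @ bar 2 tick 0 v(0, 3): E3/D4 m7 untreated
  -> R3 @ bar 2 tick 1 v(2, 3): E4 above D4
  -> R3 @ bar 2 tick 2 v(2, 3): E4 above D4
  -> R3 @ bar 2 tick 3 v(2, 3): E4 above D4
  -> R1 @ bar 3 tick 0 v(0, 1): E3/E4 P8 -> D3/D4 P8 similar
  -> R1 @ bar 3 tick 0 v(0, 2): E3/E4 P8 -> D3/D4 P8 similar
  -> R1 @ bar 3 tick 0 v(1, 2): E4/E4 P1 -> D4/D4 P1 similar
  -> R3 @ bar 3 tick 0 v(2, 3): D4 above C4
  -> R4 @ bar 3 tick 0 v(0, 3): D3/C4 m7 untreated
  -> R3 @ bar 3 tick 1 v(2, 3): D4 above C4
  -> R3 @ bar 3 tick 2 v(2, 3): D4 above C4
  -> R3 @ bar 3 tick 3 v(2, 3): D4 above C4
  -> R3 @ bar 4 tick 0 v(1, 2): C4 above B3
  -> R4 @ bar 4 tick 0 v(0, 3): E3/D4 m7 untreated
  -> R3 @ bar 4 tick 1 v(1, 2): C4 above B3
  -> R3 @ bar 4 tick 2 v(1, 2): C4 above B3
  -> R3 @ bar 4 tick 3 v(1, 2): C4 above B3
  -> R8 @ bar 5 tick 0 v(0, 2): penult P8 not 3rd/6th
  -> R2 @ bar 6 tick 0 v(0, 1): D3/B3 M6 -> E3/E4 P8 similar
  -> R2 @ bar 6 tick 0 v(0, 3): D3/F4 m3 -> E3/B4 P5 similar
  -> R2 @ bar 6 tick 0 v(1, 3): B3/F4 TT -> E4/B4 P5 similar
  -> R7 @ bar 6 tick 0 v(3,): F4->B4 leap 6st
  -> R6 @ bar 6 tick 3 v(0, 2): closes on m3

(0, 0, R5, (0, 2))
(1, 0, R3, (1, 2))
(1, 0, R4, (0, 3))
(1, 1, R3, (1, 2))
(1, 2, R3, (1, 2))
(1, 3, R3, (1, 2))
(2, 0, R2, (1, 2))
(2, 0, R3, (2, 3))
(2, 0, R4, (0, 3))
(2, 1, R3, (2, 3))
(2, 2, R3, (2, 3))
(2, 3, R3, (2, 3))
(3, 0, R1, (0, 1))
(3, 0, R1, (0, 2))
(3, 0, R1, (1, 2))
(3, 0, R3, (2, 3))
(3, 0, R4, (0, 3))
(3, 1, R3, (2, 3))
(3, 2, R3, (2, 3))
(3, 3, R3, (2, 3))
(4, 0, R3, (1, 2))
(4, 0, R4, (0, 3))
(4, 1, R3, (1, 2))
(4, 2, R3, (1, 2))
(4, 3, R3, (1, 2))
(5, 0, R8, (0, 2))
(6, 0, R2, (0, 1))
(6, 0, R2, (0, 3))
(6, 0, R2, (1, 3))
(6, 0, R7, (3,))
(6, 3, R6, (0, 2))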